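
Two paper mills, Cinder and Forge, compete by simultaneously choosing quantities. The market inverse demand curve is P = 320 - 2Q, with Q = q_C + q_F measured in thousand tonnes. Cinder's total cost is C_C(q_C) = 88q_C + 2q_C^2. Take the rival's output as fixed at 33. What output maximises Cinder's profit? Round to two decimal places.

20.75

With the rival's output fixed at 33, Cinder's profit is π_C = (320 - 2·33 - 2q_C)q_C - (88q_C + 2q_C²) = (254 - 2q_C)q_C - (88q_C + 2q_C²).
∂π_C/∂q_C = 166 - 8q_C = 0, so q_C = 83/4.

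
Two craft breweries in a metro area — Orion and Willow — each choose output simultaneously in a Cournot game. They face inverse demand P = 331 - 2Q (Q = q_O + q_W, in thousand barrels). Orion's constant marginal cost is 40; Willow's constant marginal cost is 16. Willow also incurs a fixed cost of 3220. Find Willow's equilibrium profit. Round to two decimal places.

Orion's profit: π_O = (331 - 2Q)q_O - (40q_O). Setting ∂π_O/∂q_O = 0: 291 - 4q_O - 2(q_W) = 0.
Willow's profit: π_W = (331 - 2Q)q_W - (16q_W). Setting ∂π_W/∂q_W = 0: 315 - 4q_W - 2(q_O) = 0.
Best responses: q_O = (291 - 2q_W)/4, q_W = (315 - 2q_O)/4.
Solving the pair: q_O = 89/2, q_W = 113/2.
Price P = 331 - 2·101 = 129.
Willow's profit: (129 - 16)·(113/2) - 3220 = 3164.5000.

3164.50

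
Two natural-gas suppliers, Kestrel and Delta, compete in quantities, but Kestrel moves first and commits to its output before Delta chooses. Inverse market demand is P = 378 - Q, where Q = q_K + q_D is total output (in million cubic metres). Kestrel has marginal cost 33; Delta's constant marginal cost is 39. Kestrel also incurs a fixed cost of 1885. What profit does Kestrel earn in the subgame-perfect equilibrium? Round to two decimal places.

13515.13

Solve by backward induction. Given q_K, the follower Delta maximises π_D = (378 - q_K - q_D)q_D - 39q_D.
Follower FOC: 339 - q_K - 2q_D = 0, so q_D(q_K) = (339 - q_K)/2.
Kestrel substitutes q_D(q_K) into its own profit: π_K = q_K(378 - q_K - (339 - q_K)/2) - 33q_K = (417/2 - (1/2)q_K)q_K - 33q_K.
Maximising: ∂π_K/∂q_K = 351/2 - q_K = 0, giving q_K = 351/2.
Then q_D = (339 - 351/2)/2 = 327/4.
Price P = 378 - 1029/4 = 483/4.
Kestrel's profit: (483/4 - 33)·(351/2) - 1885 = 13515.1250.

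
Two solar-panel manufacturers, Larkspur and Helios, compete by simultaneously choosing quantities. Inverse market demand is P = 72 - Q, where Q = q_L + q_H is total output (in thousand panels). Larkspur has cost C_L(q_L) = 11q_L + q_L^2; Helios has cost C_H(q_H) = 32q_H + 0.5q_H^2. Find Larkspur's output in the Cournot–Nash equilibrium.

Larkspur's profit: π_L = (72 - Q)q_L - (11q_L + q_L²). Setting ∂π_L/∂q_L = 0: 61 - 4q_L - (q_H) = 0.
Helios's first-order condition: 40 - 3q_H - (q_L) = 0.
Best responses: q_L = (61 - q_H)/4, q_H = (40 - q_L)/3.
Solving the pair: q_L = 13, q_H = 9.

13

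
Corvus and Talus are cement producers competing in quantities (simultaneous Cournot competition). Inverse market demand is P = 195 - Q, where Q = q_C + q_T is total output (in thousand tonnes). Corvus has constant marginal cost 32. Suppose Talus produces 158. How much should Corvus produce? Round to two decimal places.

2.50

With the rival's output fixed at 158, Corvus's profit is π_C = (195 - 158 - q_C)q_C - (32q_C) = (37 - q_C)q_C - (32q_C).
∂π_C/∂q_C = 5 - 2q_C = 0, so q_C = 5/2.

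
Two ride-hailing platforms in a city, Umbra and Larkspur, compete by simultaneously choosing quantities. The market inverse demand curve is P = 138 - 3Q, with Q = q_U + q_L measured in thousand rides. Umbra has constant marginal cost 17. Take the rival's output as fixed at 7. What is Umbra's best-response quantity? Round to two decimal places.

With the rival's output fixed at 7, Umbra's profit is π_U = (138 - 3·7 - 3q_U)q_U - (17q_U) = (117 - 3q_U)q_U - (17q_U).
∂π_U/∂q_U = 100 - 6q_U = 0, so q_U = 50/3.

16.67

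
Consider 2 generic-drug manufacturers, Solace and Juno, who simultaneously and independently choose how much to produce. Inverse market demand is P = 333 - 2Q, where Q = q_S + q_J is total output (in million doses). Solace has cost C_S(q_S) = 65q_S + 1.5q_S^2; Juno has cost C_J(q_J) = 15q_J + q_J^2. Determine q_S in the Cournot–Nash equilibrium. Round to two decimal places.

Solace's profit: π_S = (333 - 2Q)q_S - (65q_S + (3/2)q_S²). Setting ∂π_S/∂q_S = 0: 268 - 7q_S - 2(q_J) = 0.
Juno's profit: π_J = (333 - 2Q)q_J - (15q_J + q_J²). Setting ∂π_J/∂q_J = 0: 318 - 6q_J - 2(q_S) = 0.
Best responses: q_S = (268 - 2q_J)/7, q_J = (318 - 2q_S)/6.
Solving the pair: q_S = 486/19, q_J = 845/19.

25.58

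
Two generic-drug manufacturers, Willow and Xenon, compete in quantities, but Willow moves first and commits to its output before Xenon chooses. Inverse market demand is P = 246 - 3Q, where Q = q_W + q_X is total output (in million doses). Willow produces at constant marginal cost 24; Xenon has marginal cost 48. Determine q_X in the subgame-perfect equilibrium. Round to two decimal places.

12.50

The follower Xenon best-responds to any q_W: π_X = (246 - 3Q)q_X - 48q_X.
∂π_X/∂q_X = 198 - 3q_W - 6q_X = 0 gives the reaction function q_X = (198 - 3q_W)/6.
The leader anticipates this reaction. Substituting into P = 246 - 3Q gives P = 147 - (3/2)q_W, so π_W = (147 - (3/2)q_W)q_W - 24q_W.
Leader FOC: 123 - 3q_W = 0, so q_W = 41.
Then q_X = (198 - 3·41)/6 = 25/2.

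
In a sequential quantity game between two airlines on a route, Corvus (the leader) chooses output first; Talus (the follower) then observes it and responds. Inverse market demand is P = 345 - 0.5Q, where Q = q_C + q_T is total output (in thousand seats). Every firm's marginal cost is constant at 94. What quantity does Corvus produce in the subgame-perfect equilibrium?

The follower Talus best-responds to any q_C: π_T = (345 - 0.5Q)q_T - 94q_T.
Setting the follower's marginal profit to zero, 251 - (1/2)q_C - q_T = 0, i.e. q_T = (251 - (1/2)q_C).
Corvus substitutes q_T(q_C) into its own profit: π_C = q_C(345 - (1/2)q_C - (251 - (1/2)q_C)/2) - 94q_C = (439/2 - (1/4)q_C)q_C - 94q_C.
The leader's first-order condition 251/2 - (1/2)q_C = 0 yields q_C = 251.
Then q_T = (251 - (1/2)·251) = 251/2.

251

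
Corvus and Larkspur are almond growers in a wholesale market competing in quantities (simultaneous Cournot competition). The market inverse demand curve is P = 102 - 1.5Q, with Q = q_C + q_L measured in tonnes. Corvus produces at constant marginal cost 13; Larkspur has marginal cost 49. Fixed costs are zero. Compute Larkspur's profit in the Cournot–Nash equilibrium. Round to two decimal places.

Corvus's profit: π_C = (102 - 1.5Q)q_C - (13q_C). Setting ∂π_C/∂q_C = 0: 89 - 3q_C - (3/2)(q_L) = 0.
Larkspur's profit: π_L = (102 - 1.5Q)q_L - (49q_L). Setting ∂π_L/∂q_L = 0: 53 - 3q_L - (3/2)(q_C) = 0.
So q_C = (89 - (3/2)q_L)/3 and q_L = (53 - (3/2)q_C)/3.
Substituting one into the other gives q_C = 250/9 and q_L = 34/9.
Price P = 102 - (3/2)·(284/9) = 164/3.
Larkspur's profit: (164/3 - 49)·(34/9) = 578/27.

21.41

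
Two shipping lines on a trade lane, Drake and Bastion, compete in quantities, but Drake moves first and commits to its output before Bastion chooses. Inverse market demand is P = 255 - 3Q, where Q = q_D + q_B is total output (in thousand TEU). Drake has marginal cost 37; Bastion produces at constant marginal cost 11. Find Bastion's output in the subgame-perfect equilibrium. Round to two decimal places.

24.67

The follower Bastion best-responds to any q_D: π_B = (255 - 3Q)q_B - 11q_B.
Follower FOC: 244 - 3q_D - 6q_B = 0, so q_B(q_D) = (244 - 3q_D)/6.
The leader anticipates this reaction. Substituting into P = 255 - 3Q gives P = 133 - (3/2)q_D, so π_D = (133 - (3/2)q_D)q_D - 37q_D.
Leader FOC: 96 - 3q_D = 0, so q_D = 32.
Then q_B = (244 - 3·32)/6 = 74/3.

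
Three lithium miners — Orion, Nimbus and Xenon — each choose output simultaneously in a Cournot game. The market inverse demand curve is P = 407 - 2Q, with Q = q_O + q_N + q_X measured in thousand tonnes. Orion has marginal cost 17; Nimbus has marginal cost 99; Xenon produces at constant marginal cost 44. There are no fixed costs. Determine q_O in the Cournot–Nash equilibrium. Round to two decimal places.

Orion's profit: π_O = (407 - 2Q)q_O - (17q_O). Setting ∂π_O/∂q_O = 0: 390 - 4q_O - 2(q_N + q_X) = 0.
Nimbus's profit: π_N = (407 - 2Q)q_N - (99q_N). Setting ∂π_N/∂q_N = 0: 308 - 4q_N - 2(q_O + q_X) = 0.
Xenon's profit: π_X = (407 - 2Q)q_X - (44q_X). Setting ∂π_X/∂q_X = 0: 363 - 4q_X - 2(q_O + q_N) = 0.
Summing all 3 equations gives 1061 − 8Q = 0, hence Q = 1061/8.
Back-substituting: q_O = (390 − 1061/4)/2 = 499/8, q_N = (308 − 1061/4)/2 = 171/8, q_X = (363 − 1061/4)/2 = 391/8.

62.38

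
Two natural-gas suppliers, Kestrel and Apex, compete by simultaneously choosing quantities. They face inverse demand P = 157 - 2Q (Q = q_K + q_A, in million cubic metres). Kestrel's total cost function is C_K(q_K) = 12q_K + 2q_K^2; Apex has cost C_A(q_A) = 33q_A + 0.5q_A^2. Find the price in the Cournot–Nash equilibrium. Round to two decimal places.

91.50

Kestrel's profit: π_K = (157 - 2Q)q_K - (12q_K + 2q_K²). Setting ∂π_K/∂q_K = 0: 145 - 8q_K - 2(q_A) = 0.
Apex's profit: π_A = (157 - 2Q)q_A - (33q_A + (1/2)q_A²). Setting ∂π_A/∂q_A = 0: 124 - 5q_A - 2(q_K) = 0.
Best responses: q_K = (145 - 2q_A)/8, q_A = (124 - 2q_K)/5.
Solving the pair: q_K = 53/4, q_A = 39/2.
Total output Q = 131/4, so price P = 157 - 2·(131/4) = 183/2.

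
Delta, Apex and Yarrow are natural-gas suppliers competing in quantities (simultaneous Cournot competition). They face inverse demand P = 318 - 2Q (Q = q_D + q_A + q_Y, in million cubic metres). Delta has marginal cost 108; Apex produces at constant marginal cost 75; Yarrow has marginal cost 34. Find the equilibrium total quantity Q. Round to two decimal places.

Delta's profit: π_D = (318 - 2Q)q_D - (108q_D). Setting ∂π_D/∂q_D = 0: 210 - 4q_D - 2(q_A + q_Y) = 0.
Apex's first-order condition: 243 - 4q_A - 2(q_D + q_Y) = 0.
Yarrow's profit: π_Y = (318 - 2Q)q_Y - (34q_Y). Setting ∂π_Y/∂q_Y = 0: 284 - 4q_Y - 2(q_D + q_A) = 0.
Summing all 3 equations gives 737 − 8Q = 0, hence Q = 737/8.
Back-substituting: q_D = (210 − 737/4)/2 = 103/8, q_A = (243 − 737/4)/2 = 235/8, q_Y = (284 − 737/4)/2 = 399/8.
Total output Q = 103/8 + 235/8 + 399/8 = 737/8.

92.13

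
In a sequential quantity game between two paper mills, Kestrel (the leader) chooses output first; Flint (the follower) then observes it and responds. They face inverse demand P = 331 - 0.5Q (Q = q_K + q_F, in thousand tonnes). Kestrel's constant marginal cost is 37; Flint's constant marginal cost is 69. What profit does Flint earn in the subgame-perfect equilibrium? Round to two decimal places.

4900.50

Solve by backward induction. Given q_K, the follower Flint maximises π_F = (331 - (1/2)q_K - (1/2)q_F)q_F - 69q_F.
Setting the follower's marginal profit to zero, 262 - (1/2)q_K - q_F = 0, i.e. q_F = (262 - (1/2)q_K).
Kestrel substitutes q_F(q_K) into its own profit: π_K = q_K(331 - (1/2)q_K - (262 - (1/2)q_K)/2) - 37q_K = (200 - (1/4)q_K)q_K - 37q_K.
Maximising: ∂π_K/∂q_K = 163 - (1/2)q_K = 0, giving q_K = 326.
Then q_F = (262 - (1/2)·326) = 99.
Price P = 331 - (1/2)·425 = 237/2.
Flint's profit: (237/2 - 69)·99 = 4900.5000.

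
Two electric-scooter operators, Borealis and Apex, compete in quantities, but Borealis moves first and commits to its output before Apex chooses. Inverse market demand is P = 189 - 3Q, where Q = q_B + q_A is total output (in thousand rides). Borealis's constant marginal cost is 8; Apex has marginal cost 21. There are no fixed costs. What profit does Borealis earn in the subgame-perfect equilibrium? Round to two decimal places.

1568.17

The follower Apex best-responds to any q_B: π_A = (189 - 3Q)q_A - 21q_A.
Setting the follower's marginal profit to zero, 168 - 3q_B - 6q_A = 0, i.e. q_A = (168 - 3q_B)/6.
Borealis substitutes q_A(q_B) into its own profit: π_B = q_B(189 - 3q_B - (168 - 3q_B)/2) - 8q_B = (105 - (3/2)q_B)q_B - 8q_B.
Leader FOC: 97 - 3q_B = 0, so q_B = 97/3.
Then q_A = (168 - 3·(97/3))/6 = 71/6.
Price P = 189 - 3·(265/6) = 113/2.
Borealis's profit: (113/2 - 8)·(97/3) = 1568.1667.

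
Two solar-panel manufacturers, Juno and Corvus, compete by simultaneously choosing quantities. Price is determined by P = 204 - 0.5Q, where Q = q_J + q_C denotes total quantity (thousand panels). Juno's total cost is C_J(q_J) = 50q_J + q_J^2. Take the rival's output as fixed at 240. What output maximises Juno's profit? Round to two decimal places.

With the rival's output fixed at 240, Juno's profit is π_J = (204 - (1/2)·240 - (1/2)q_J)q_J - (50q_J + q_J²) = (84 - (1/2)q_J)q_J - (50q_J + q_J²).
∂π_J/∂q_J = 34 - 3q_J = 0, so q_J = 34/3.

11.33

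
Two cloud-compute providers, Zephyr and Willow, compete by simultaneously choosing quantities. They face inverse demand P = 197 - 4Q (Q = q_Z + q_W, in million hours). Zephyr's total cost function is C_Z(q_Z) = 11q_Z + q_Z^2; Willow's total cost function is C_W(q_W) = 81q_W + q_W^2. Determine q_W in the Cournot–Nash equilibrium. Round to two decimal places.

4.95

Zephyr's profit: π_Z = (197 - 4Q)q_Z - (11q_Z + q_Z²). Setting ∂π_Z/∂q_Z = 0: 186 - 10q_Z - 4(q_W) = 0.
Willow's profit: π_W = (197 - 4Q)q_W - (81q_W + q_W²). Setting ∂π_W/∂q_W = 0: 116 - 10q_W - 4(q_Z) = 0.
Rearranging gives the reaction functions q_Z = (186 - 4q_W)/10 and q_W = (116 - 4q_Z)/10.
Solving the pair: q_Z = 349/21, q_W = 104/21.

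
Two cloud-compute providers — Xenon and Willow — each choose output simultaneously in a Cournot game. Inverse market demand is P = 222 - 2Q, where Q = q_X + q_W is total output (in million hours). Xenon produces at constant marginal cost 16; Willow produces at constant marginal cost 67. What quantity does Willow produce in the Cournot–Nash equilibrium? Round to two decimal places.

17.33

Xenon's profit: π_X = (222 - 2Q)q_X - (16q_X). Setting ∂π_X/∂q_X = 0: 206 - 4q_X - 2(q_W) = 0.
Willow's first-order condition: 155 - 4q_W - 2(q_X) = 0.
Best responses: q_X = (206 - 2q_W)/4, q_W = (155 - 2q_X)/4.
Solving the pair: q_X = 257/6, q_W = 52/3.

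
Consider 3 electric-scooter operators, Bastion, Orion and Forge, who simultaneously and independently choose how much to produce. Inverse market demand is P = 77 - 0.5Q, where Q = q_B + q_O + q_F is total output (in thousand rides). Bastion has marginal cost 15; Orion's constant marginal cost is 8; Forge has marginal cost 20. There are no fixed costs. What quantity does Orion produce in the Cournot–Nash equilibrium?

Bastion's profit: π_B = (77 - 0.5Q)q_B - (15q_B). Setting ∂π_B/∂q_B = 0: 62 - q_B - (1/2)(q_O + q_F) = 0.
Orion's profit: π_O = (77 - 0.5Q)q_O - (8q_O). Setting ∂π_O/∂q_O = 0: 69 - q_O - (1/2)(q_B + q_F) = 0.
Forge's profit: π_F = (77 - 0.5Q)q_F - (20q_F). Setting ∂π_F/∂q_F = 0: 57 - q_F - (1/2)(q_B + q_O) = 0.
Adding the 3 first-order conditions: 188 − 2Q = 0, so Q = 94.
Back-substituting: q_B = (62 − 47)/(1/2) = 30, q_O = (69 − 47)/(1/2) = 44, q_F = (57 − 47)/(1/2) = 20.

44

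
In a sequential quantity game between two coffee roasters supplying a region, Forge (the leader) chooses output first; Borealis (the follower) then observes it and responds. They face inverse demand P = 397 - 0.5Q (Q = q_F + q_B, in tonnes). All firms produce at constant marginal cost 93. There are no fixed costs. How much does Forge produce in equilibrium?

Solve by backward induction. Given q_F, the follower Borealis maximises π_B = (397 - (1/2)q_F - (1/2)q_B)q_B - 93q_B.
Follower FOC: 304 - (1/2)q_F - q_B = 0, so q_B(q_F) = (304 - (1/2)q_F).
The leader anticipates this reaction. Substituting into P = 397 - 0.5Q gives P = 245 - (1/4)q_F, so π_F = (245 - (1/4)q_F)q_F - 93q_F.
Maximising: ∂π_F/∂q_F = 152 - (1/2)q_F = 0, giving q_F = 304.
Then q_B = (304 - (1/2)·304) = 152.

304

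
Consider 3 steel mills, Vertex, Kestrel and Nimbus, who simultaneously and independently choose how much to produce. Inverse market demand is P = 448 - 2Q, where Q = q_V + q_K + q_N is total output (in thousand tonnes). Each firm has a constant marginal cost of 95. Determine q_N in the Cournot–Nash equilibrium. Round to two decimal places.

Each firm earns π_i = (448 - 2Q)q_i - 95q_i.
First-order condition (treating rivals' output as given): 353 - 4q_i - 2·Σ_{j≠i} q_j = 0.
By symmetry each firm produces the same amount; substituting Σ_{j≠i} q_j = 2q_i yields q_i = 353/8.

44.13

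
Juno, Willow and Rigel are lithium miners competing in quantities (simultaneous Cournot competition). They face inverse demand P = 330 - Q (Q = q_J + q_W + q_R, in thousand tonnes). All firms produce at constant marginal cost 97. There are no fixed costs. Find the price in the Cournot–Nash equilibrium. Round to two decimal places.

155.25

A representative firm's profit is π_i = q_i(330 - Q) - 97q_i.
Setting ∂π_i/∂q_i = 0 with rivals' quantities fixed: 233 - 2q_i - Σ_{j≠i} q_j = 0.
With identical firms every q_j equals q_i, so Σ_{j≠i} q_j = 2q_i and 233 = 4q_i, giving q_i = 233/4.
Total output Q = 699/4, so price P = 330 - 699/4 = 621/4.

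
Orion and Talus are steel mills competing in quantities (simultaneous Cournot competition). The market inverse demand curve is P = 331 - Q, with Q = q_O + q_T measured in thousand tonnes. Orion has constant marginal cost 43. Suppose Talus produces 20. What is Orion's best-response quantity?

With the rival's output fixed at 20, Orion's profit is π_O = (331 - 20 - q_O)q_O - (43q_O) = (311 - q_O)q_O - (43q_O).
∂π_O/∂q_O = 268 - 2q_O = 0, so q_O = 134.

134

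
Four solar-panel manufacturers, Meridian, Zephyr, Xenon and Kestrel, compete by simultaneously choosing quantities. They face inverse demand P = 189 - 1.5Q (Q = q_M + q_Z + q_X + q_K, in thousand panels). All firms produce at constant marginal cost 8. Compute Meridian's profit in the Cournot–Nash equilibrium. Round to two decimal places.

873.63

Each firm earns π_i = (189 - 1.5Q)q_i - 8q_i.
Setting ∂π_i/∂q_i = 0 with rivals' quantities fixed: 181 - 3q_i - (3/2)·Σ_{j≠i} q_j = 0.
With identical firms every q_j equals q_i, so Σ_{j≠i} q_j = 3q_i and 181 = (15/2)q_i, giving q_i = 362/15.
Price P = 189 - (3/2)·(1448/15) = 221/5.
Meridian's profit: (221/5 - 8)·(362/15) = 873.6267.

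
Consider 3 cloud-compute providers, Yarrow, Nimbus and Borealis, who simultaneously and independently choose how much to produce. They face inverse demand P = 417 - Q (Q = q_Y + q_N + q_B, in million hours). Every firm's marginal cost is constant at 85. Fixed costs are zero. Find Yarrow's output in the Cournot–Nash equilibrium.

83

A representative firm's profit is π_i = q_i(417 - Q) - 85q_i.
First-order condition (treating rivals' output as given): 332 - 2q_i - Σ_{j≠i} q_j = 0.
By symmetry each firm produces the same amount; substituting Σ_{j≠i} q_j = 2q_i yields q_i = 332/4 = 83.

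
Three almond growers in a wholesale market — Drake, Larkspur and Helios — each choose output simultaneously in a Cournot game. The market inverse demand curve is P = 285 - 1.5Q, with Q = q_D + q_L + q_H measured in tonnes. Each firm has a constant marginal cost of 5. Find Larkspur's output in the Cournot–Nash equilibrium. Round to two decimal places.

A representative firm's profit is π_i = q_i(285 - 1.5Q) - 5q_i.
First-order condition (treating rivals' output as given): 280 - 3q_i - (3/2)·Σ_{j≠i} q_j = 0.
By symmetry each firm produces the same amount; substituting Σ_{j≠i} q_j = 2q_i yields q_i = 280/6 = 140/3.

46.67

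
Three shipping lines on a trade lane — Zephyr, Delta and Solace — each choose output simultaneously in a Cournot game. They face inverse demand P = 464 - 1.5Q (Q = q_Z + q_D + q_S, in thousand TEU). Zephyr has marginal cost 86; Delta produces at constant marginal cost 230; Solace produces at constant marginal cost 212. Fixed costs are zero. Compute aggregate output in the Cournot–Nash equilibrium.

Zephyr's profit: π_Z = (464 - 1.5Q)q_Z - (86q_Z). Setting ∂π_Z/∂q_Z = 0: 378 - 3q_Z - (3/2)(q_D + q_S) = 0.
Delta's first-order condition: 234 - 3q_D - (3/2)(q_Z + q_S) = 0.
Solace's first-order condition: 252 - 3q_S - (3/2)(q_Z + q_D) = 0.
Adding the 3 first-order conditions: 864 − 6Q = 0, so Q = 144.
Back-substituting: q_Z = (378 − 216)/(3/2) = 108, q_D = (234 − 216)/(3/2) = 12, q_S = (252 − 216)/(3/2) = 24.
Total output Q = 108 + 12 + 24 = 144.

144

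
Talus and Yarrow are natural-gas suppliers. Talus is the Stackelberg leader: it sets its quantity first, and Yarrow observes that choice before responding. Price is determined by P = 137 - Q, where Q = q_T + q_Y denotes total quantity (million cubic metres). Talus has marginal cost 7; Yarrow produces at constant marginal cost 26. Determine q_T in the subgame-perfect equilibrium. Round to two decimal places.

74.50

Solve by backward induction. Given q_T, the follower Yarrow maximises π_Y = (137 - q_T - q_Y)q_Y - 26q_Y.
∂π_Y/∂q_Y = 111 - q_T - 2q_Y = 0 gives the reaction function q_Y = (111 - q_T)/2.
Talus substitutes q_Y(q_T) into its own profit: π_T = q_T(137 - q_T - (111 - q_T)/2) - 7q_T = (163/2 - (1/2)q_T)q_T - 7q_T.
Leader FOC: 149/2 - q_T = 0, so q_T = 149/2.
Then q_Y = (111 - 149/2)/2 = 73/4.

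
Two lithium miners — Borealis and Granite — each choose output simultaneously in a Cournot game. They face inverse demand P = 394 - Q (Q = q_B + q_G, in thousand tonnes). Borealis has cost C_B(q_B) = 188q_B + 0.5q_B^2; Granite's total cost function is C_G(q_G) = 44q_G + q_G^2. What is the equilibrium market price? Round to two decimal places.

Borealis's profit: π_B = (394 - Q)q_B - (188q_B + (1/2)q_B²). Setting ∂π_B/∂q_B = 0: 206 - 3q_B - (q_G) = 0.
Granite's profit: π_G = (394 - Q)q_G - (44q_G + q_G²). Setting ∂π_G/∂q_G = 0: 350 - 4q_G - (q_B) = 0.
So q_B = (206 - q_G)/3 and q_G = (350 - q_B)/4.
Substituting one into the other gives q_B = 474/11 and q_G = 844/11.
Total output Q = 1318/11, so price P = 394 - 1318/11 = 274.1818.

274.18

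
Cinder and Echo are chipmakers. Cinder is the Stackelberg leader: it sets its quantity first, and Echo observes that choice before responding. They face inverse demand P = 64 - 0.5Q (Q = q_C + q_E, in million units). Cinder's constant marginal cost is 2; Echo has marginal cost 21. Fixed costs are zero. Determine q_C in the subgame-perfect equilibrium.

Solve by backward induction. Given q_C, the follower Echo maximises π_E = (64 - (1/2)q_C - (1/2)q_E)q_E - 21q_E.
Setting the follower's marginal profit to zero, 43 - (1/2)q_C - q_E = 0, i.e. q_E = (43 - (1/2)q_C).
The leader anticipates this reaction. Substituting into P = 64 - 0.5Q gives P = 85/2 - (1/4)q_C, so π_C = (85/2 - (1/4)q_C)q_C - 2q_C.
Maximising: ∂π_C/∂q_C = 81/2 - (1/2)q_C = 0, giving q_C = 81.
Then q_E = (43 - (1/2)·81) = 5/2.

81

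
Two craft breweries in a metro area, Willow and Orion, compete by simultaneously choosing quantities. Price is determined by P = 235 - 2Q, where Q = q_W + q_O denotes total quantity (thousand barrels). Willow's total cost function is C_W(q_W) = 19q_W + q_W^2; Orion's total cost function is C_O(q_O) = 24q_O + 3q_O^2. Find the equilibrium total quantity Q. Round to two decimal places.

Willow's profit: π_W = (235 - 2Q)q_W - (19q_W + q_W²). Setting ∂π_W/∂q_W = 0: 216 - 6q_W - 2(q_O) = 0.
Orion's first-order condition: 211 - 10q_O - 2(q_W) = 0.
Rearranging gives the reaction functions q_W = (216 - 2q_O)/6 and q_O = (211 - 2q_W)/10.
Substituting one into the other gives q_W = 869/28 and q_O = 417/28.
Total output Q = 869/28 + 417/28 = 643/14.

45.93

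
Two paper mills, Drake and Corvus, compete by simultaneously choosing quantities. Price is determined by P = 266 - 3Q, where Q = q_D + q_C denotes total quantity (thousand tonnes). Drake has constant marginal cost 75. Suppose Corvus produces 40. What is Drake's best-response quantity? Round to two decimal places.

11.83

With the rival's output fixed at 40, Drake's profit is π_D = (266 - 3·40 - 3q_D)q_D - (75q_D) = (146 - 3q_D)q_D - (75q_D).
∂π_D/∂q_D = 71 - 6q_D = 0, so q_D = 71/6.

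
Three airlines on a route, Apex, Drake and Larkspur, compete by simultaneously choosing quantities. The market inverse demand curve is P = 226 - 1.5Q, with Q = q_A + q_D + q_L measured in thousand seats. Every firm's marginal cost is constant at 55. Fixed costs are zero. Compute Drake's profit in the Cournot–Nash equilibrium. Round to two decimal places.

1218.38

A representative firm's profit is π_i = q_i(226 - 1.5Q) - 55q_i.
First-order condition (treating rivals' output as given): 171 - 3q_i - (3/2)·Σ_{j≠i} q_j = 0.
With identical firms every q_j equals q_i, so Σ_{j≠i} q_j = 2q_i and 171 = 6q_i, giving q_i = 57/2.
Price P = 226 - (3/2)·(171/2) = 391/4.
Drake's profit: (391/4 - 55)·(57/2) = 1218.3750.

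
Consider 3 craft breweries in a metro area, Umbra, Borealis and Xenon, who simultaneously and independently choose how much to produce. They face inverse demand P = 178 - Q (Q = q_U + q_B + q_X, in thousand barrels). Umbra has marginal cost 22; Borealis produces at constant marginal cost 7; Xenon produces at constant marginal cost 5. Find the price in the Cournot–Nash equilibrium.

53

Umbra's profit: π_U = (178 - Q)q_U - (22q_U). Setting ∂π_U/∂q_U = 0: 156 - 2q_U - (q_B + q_X) = 0.
Borealis's profit: π_B = (178 - Q)q_B - (7q_B). Setting ∂π_B/∂q_B = 0: 171 - 2q_B - (q_U + q_X) = 0.
Xenon's profit: π_X = (178 - Q)q_X - (5q_X). Setting ∂π_X/∂q_X = 0: 173 - 2q_X - (q_U + q_B) = 0.
Adding the 3 conditions: 500 − 2Q − 2Q = 0, i.e. Q = 125.
Back-substituting: q_U = (156 − 125) = 31, q_B = (171 − 125) = 46, q_X = (173 − 125) = 48.
Total output Q = 125, so price P = 178 - 125 = 53.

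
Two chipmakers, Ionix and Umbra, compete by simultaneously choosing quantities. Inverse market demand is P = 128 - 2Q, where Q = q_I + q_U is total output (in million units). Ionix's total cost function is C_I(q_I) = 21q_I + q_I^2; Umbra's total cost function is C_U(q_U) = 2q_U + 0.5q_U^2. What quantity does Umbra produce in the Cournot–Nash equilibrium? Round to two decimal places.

Ionix's profit: π_I = (128 - 2Q)q_I - (21q_I + q_I²). Setting ∂π_I/∂q_I = 0: 107 - 6q_I - 2(q_U) = 0.
Umbra's profit: π_U = (128 - 2Q)q_U - (2q_U + (1/2)q_U²). Setting ∂π_U/∂q_U = 0: 126 - 5q_U - 2(q_I) = 0.
Rearranging gives the reaction functions q_I = (107 - 2q_U)/6 and q_U = (126 - 2q_I)/5.
Substituting one into the other gives q_I = 283/26 and q_U = 271/13.

20.85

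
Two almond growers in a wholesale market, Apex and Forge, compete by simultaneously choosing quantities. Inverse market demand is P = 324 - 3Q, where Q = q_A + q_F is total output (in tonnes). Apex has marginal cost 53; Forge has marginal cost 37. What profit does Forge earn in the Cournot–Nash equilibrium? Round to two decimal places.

Apex's profit: π_A = (324 - 3Q)q_A - (53q_A). Setting ∂π_A/∂q_A = 0: 271 - 6q_A - 3(q_F) = 0.
Forge's first-order condition: 287 - 6q_F - 3(q_A) = 0.
So q_A = (271 - 3q_F)/6 and q_F = (287 - 3q_A)/6.
Substituting one into the other gives q_A = 85/3 and q_F = 101/3.
Price P = 324 - 3·62 = 138.
Forge's profit: (138 - 37)·(101/3) = 3400.3333.

3400.33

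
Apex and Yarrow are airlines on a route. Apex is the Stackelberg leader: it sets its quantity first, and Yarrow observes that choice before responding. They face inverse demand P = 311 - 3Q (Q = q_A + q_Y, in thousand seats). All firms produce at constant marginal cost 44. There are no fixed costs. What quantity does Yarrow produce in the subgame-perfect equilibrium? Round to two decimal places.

The follower Yarrow best-responds to any q_A: π_Y = (311 - 3Q)q_Y - 44q_Y.
∂π_Y/∂q_Y = 267 - 3q_A - 6q_Y = 0 gives the reaction function q_Y = (267 - 3q_A)/6.
Apex substitutes q_Y(q_A) into its own profit: π_A = q_A(311 - 3q_A - (267 - 3q_A)/2) - 44q_A = (355/2 - (3/2)q_A)q_A - 44q_A.
The leader's first-order condition 267/2 - 3q_A = 0 yields q_A = 89/2.
Then q_Y = (267 - 3·(89/2))/6 = 89/4.

22.25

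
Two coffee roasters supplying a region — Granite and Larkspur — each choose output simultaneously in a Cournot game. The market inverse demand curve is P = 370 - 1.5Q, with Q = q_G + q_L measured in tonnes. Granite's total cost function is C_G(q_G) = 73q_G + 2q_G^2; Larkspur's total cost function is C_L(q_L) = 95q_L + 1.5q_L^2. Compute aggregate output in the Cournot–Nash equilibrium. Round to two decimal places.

Granite's profit: π_G = (370 - 1.5Q)q_G - (73q_G + 2q_G²). Setting ∂π_G/∂q_G = 0: 297 - 7q_G - (3/2)(q_L) = 0.
Larkspur's first-order condition: 275 - 6q_L - (3/2)(q_G) = 0.
Best responses: q_G = (297 - (3/2)q_L)/7, q_L = (275 - (3/2)q_G)/6.
Substituting one into the other gives q_G = 1826/53 and q_L = 37.2201.
Total output Q = 1826/53 + 37.2201 = 71.6730.

71.67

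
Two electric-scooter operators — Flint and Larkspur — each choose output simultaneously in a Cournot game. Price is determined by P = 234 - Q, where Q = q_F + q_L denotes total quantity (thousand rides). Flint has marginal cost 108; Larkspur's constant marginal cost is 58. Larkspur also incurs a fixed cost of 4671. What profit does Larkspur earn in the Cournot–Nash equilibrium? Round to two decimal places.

1004.11

Flint's profit: π_F = (234 - Q)q_F - (108q_F). Setting ∂π_F/∂q_F = 0: 126 - 2q_F - (q_L) = 0.
Larkspur's first-order condition: 176 - 2q_L - (q_F) = 0.
Best responses: q_F = (126 - q_L)/2, q_L = (176 - q_F)/2.
Substituting one into the other gives q_F = 76/3 and q_L = 226/3.
Price P = 234 - 302/3 = 400/3.
Larkspur's profit: (400/3 - 58)·(226/3) - 4671 = 1004.1111.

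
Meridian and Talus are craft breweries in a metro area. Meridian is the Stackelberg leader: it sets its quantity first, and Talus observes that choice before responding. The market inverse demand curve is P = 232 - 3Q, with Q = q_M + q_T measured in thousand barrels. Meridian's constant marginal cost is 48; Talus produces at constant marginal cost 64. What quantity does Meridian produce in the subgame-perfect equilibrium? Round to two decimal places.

33.33

The follower Talus best-responds to any q_M: π_T = (232 - 3Q)q_T - 64q_T.
Setting the follower's marginal profit to zero, 168 - 3q_M - 6q_T = 0, i.e. q_T = (168 - 3q_M)/6.
Meridian substitutes q_T(q_M) into its own profit: π_M = q_M(232 - 3q_M - (168 - 3q_M)/2) - 48q_M = (148 - (3/2)q_M)q_M - 48q_M.
The leader's first-order condition 100 - 3q_M = 0 yields q_M = 100/3.
Then q_T = (168 - 3·(100/3))/6 = 34/3.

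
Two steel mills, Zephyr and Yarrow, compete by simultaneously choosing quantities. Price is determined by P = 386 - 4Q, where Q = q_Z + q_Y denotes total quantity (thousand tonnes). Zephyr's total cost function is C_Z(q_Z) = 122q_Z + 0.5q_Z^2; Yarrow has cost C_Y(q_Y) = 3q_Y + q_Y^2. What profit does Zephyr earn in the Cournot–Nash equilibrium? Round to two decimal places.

Zephyr's profit: π_Z = (386 - 4Q)q_Z - (122q_Z + (1/2)q_Z²). Setting ∂π_Z/∂q_Z = 0: 264 - 9q_Z - 4(q_Y) = 0.
Yarrow's first-order condition: 383 - 10q_Y - 4(q_Z) = 0.
So q_Z = (264 - 4q_Y)/9 and q_Y = (383 - 4q_Z)/10.
Solving the pair: q_Z = 554/37, q_Y = 32.3108.
Price P = 386 - 4·47.2838 = 196.8649.
Zephyr's profit: 196.8649·(554/37) - 122·(554/37) - (1/2)(554/37)² = 1008.8546.

1008.85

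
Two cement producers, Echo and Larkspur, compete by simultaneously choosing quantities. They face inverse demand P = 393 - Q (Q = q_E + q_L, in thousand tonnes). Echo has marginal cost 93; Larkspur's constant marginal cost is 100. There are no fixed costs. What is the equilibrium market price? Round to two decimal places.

195.33

Echo's profit: π_E = (393 - Q)q_E - (93q_E). Setting ∂π_E/∂q_E = 0: 300 - 2q_E - (q_L) = 0.
Larkspur's first-order condition: 293 - 2q_L - (q_E) = 0.
Rearranging gives the reaction functions q_E = (300 - q_L)/2 and q_L = (293 - q_E)/2.
Solving the pair: q_E = 307/3, q_L = 286/3.
Total output Q = 593/3, so price P = 393 - 593/3 = 586/3.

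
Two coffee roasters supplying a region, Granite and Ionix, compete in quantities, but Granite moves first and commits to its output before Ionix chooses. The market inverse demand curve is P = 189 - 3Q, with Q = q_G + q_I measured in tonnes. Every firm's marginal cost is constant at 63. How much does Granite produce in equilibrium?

The follower Ionix best-responds to any q_G: π_I = (189 - 3Q)q_I - 63q_I.
∂π_I/∂q_I = 126 - 3q_G - 6q_I = 0 gives the reaction function q_I = (126 - 3q_G)/6.
The leader anticipates this reaction. Substituting into P = 189 - 3Q gives P = 126 - (3/2)q_G, so π_G = (126 - (3/2)q_G)q_G - 63q_G.
Leader FOC: 63 - 3q_G = 0, so q_G = 21.
Then q_I = (126 - 3·21)/6 = 21/2.

21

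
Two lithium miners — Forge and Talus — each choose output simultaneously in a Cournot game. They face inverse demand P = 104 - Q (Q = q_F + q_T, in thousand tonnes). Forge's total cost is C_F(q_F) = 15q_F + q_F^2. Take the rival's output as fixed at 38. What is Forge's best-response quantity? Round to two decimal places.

12.75

With the rival's output fixed at 38, Forge's profit is π_F = (104 - 38 - q_F)q_F - (15q_F + q_F²) = (66 - q_F)q_F - (15q_F + q_F²).
∂π_F/∂q_F = 51 - 4q_F = 0, so q_F = 51/4.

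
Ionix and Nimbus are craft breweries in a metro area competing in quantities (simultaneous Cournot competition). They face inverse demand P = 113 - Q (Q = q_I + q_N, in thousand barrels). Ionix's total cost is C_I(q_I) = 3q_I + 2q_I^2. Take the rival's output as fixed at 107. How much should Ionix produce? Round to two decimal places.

With the rival's output fixed at 107, Ionix's profit is π_I = (113 - 107 - q_I)q_I - (3q_I + 2q_I²) = (6 - q_I)q_I - (3q_I + 2q_I²).
∂π_I/∂q_I = 3 - 6q_I = 0, so q_I = 1/2.

0.50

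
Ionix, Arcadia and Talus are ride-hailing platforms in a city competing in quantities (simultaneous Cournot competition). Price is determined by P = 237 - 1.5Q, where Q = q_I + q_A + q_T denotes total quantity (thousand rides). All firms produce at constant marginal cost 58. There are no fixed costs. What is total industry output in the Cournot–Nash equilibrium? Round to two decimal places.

Each firm earns π_i = (237 - 1.5Q)q_i - 58q_i.
First-order condition (treating rivals' output as given): 179 - 3q_i - (3/2)·Σ_{j≠i} q_j = 0.
By symmetry each firm produces the same amount; substituting Σ_{j≠i} q_j = 2q_i yields q_i = 179/6.
Total output Q = 179/6 + 179/6 + 179/6 = 179/2.

89.50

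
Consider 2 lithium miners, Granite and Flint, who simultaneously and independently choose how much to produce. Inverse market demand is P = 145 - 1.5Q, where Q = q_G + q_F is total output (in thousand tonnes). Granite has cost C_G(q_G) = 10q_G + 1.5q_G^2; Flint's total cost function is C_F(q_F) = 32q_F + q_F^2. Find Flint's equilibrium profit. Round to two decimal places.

Granite's profit: π_G = (145 - 1.5Q)q_G - (10q_G + (3/2)q_G²). Setting ∂π_G/∂q_G = 0: 135 - 6q_G - (3/2)(q_F) = 0.
Flint's first-order condition: 113 - 5q_F - (3/2)(q_G) = 0.
Best responses: q_G = (135 - (3/2)q_F)/6, q_F = (113 - (3/2)q_G)/5.
Substituting one into the other gives q_G = 674/37 and q_F = 634/37.
Price P = 145 - (3/2)·(1308/37) = 91.9730.
Flint's profit: 91.9730·(634/37) - 32·(634/37) - (634/37)² = 734.0321.

734.03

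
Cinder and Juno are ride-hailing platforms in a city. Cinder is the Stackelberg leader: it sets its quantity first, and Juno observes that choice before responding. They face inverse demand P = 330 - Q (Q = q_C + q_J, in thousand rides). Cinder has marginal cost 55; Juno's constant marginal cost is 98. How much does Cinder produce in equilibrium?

Solve by backward induction. Given q_C, the follower Juno maximises π_J = (330 - q_C - q_J)q_J - 98q_J.
Setting the follower's marginal profit to zero, 232 - q_C - 2q_J = 0, i.e. q_J = (232 - q_C)/2.
Cinder substitutes q_J(q_C) into its own profit: π_C = q_C(330 - q_C - (232 - q_C)/2) - 55q_C = (214 - (1/2)q_C)q_C - 55q_C.
The leader's first-order condition 159 - q_C = 0 yields q_C = 159.
Then q_J = (232 - 159)/2 = 73/2.

159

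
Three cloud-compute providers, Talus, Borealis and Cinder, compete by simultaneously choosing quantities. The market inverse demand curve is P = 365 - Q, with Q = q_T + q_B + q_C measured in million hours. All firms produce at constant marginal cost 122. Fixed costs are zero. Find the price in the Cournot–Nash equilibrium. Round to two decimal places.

182.75

A representative firm's profit is π_i = q_i(365 - Q) - 122q_i.
First-order condition (treating rivals' output as given): 243 - 2q_i - Σ_{j≠i} q_j = 0.
With identical firms every q_j equals q_i, so Σ_{j≠i} q_j = 2q_i and 243 = 4q_i, giving q_i = 243/4.
Total output Q = 729/4, so price P = 365 - 729/4 = 731/4.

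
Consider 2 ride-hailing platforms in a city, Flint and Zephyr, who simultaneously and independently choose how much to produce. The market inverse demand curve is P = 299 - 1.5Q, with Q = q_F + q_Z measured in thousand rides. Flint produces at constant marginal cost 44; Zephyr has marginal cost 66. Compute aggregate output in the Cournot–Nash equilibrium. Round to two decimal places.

Flint's profit: π_F = (299 - 1.5Q)q_F - (44q_F). Setting ∂π_F/∂q_F = 0: 255 - 3q_F - (3/2)(q_Z) = 0.
Zephyr's first-order condition: 233 - 3q_Z - (3/2)(q_F) = 0.
So q_F = (255 - (3/2)q_Z)/3 and q_Z = (233 - (3/2)q_F)/3.
Substituting one into the other gives q_F = 554/9 and q_Z = 422/9.
Total output Q = 554/9 + 422/9 = 976/9.

108.44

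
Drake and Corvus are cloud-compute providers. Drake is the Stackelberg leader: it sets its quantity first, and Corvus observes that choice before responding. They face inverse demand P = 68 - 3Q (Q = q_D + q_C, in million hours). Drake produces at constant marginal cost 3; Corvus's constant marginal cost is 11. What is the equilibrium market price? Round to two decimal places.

Solve by backward induction. Given q_D, the follower Corvus maximises π_C = (68 - 3q_D - 3q_C)q_C - 11q_C.
Follower FOC: 57 - 3q_D - 6q_C = 0, so q_C(q_D) = (57 - 3q_D)/6.
Drake substitutes q_C(q_D) into its own profit: π_D = q_D(68 - 3q_D - (57 - 3q_D)/2) - 3q_D = (79/2 - (3/2)q_D)q_D - 3q_D.
Leader FOC: 73/2 - 3q_D = 0, so q_D = 73/6.
Then q_C = (57 - 3·(73/6))/6 = 41/12.
Total output Q = 187/12, so price P = 68 - 3·(187/12) = 85/4.

21.25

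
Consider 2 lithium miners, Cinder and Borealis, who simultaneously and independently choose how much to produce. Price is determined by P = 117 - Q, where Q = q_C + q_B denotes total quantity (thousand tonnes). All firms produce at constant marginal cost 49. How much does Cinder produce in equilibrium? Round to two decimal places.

22.67

Each firm earns π_i = (117 - Q)q_i - 49q_i.
Setting ∂π_i/∂q_i = 0 with rivals' quantities fixed: 68 - 2q_i - q_j = 0.
By symmetry each firm produces the same amount; substituting q_j = q_i yields q_i = 68/3.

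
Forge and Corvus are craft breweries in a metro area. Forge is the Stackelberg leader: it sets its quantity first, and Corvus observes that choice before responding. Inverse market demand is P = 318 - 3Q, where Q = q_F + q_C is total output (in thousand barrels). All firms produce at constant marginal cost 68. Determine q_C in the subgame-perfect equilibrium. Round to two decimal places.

The follower Corvus best-responds to any q_F: π_C = (318 - 3Q)q_C - 68q_C.
Setting the follower's marginal profit to zero, 250 - 3q_F - 6q_C = 0, i.e. q_C = (250 - 3q_F)/6.
The leader anticipates this reaction. Substituting into P = 318 - 3Q gives P = 193 - (3/2)q_F, so π_F = (193 - (3/2)q_F)q_F - 68q_F.
Maximising: ∂π_F/∂q_F = 125 - 3q_F = 0, giving q_F = 125/3.
Then q_C = (250 - 3·(125/3))/6 = 125/6.

20.83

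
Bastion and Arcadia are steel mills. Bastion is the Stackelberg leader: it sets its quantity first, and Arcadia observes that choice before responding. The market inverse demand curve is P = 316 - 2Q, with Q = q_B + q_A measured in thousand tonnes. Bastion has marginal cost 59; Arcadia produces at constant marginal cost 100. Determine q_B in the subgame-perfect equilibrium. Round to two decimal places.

74.50

Solve by backward induction. Given q_B, the follower Arcadia maximises π_A = (316 - 2q_B - 2q_A)q_A - 100q_A.
Setting the follower's marginal profit to zero, 216 - 2q_B - 4q_A = 0, i.e. q_A = (216 - 2q_B)/4.
The leader anticipates this reaction. Substituting into P = 316 - 2Q gives P = 208 - q_B, so π_B = (208 - q_B)q_B - 59q_B.
The leader's first-order condition 149 - 2q_B = 0 yields q_B = 149/2.
Then q_A = (216 - 2·(149/2))/4 = 67/4.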